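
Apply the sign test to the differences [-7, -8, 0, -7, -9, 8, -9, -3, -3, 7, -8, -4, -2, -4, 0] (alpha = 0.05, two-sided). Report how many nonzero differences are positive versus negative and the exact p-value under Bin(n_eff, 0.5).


Step 1: Discard zero differences. Original n = 15; n_eff = number of nonzero differences = 13.
Nonzero differences (with sign): -7, -8, -7, -9, +8, -9, -3, -3, +7, -8, -4, -2, -4
Step 2: Count signs: positive = 2, negative = 11.
Step 3: Under H0: P(positive) = 0.5, so the number of positives S ~ Bin(13, 0.5).
Step 4: Two-sided exact p-value = sum of Bin(13,0.5) probabilities at or below the observed probability = 0.022461.
Step 5: alpha = 0.05. reject H0.

n_eff = 13, pos = 2, neg = 11, p = 0.022461, reject H0.


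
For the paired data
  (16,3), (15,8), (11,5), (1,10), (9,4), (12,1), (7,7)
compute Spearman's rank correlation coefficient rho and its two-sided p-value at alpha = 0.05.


Step 1: Rank x and y separately (midranks; no ties here).
rank(x): 16->7, 15->6, 11->4, 1->1, 9->3, 12->5, 7->2
rank(y): 3->2, 8->6, 5->4, 10->7, 4->3, 1->1, 7->5
Step 2: d_i = R_x(i) - R_y(i); compute d_i^2.
  (7-2)^2=25, (6-6)^2=0, (4-4)^2=0, (1-7)^2=36, (3-3)^2=0, (5-1)^2=16, (2-5)^2=9
sum(d^2) = 86.
Step 3: rho = 1 - 6*86 / (7*(7^2 - 1)) = 1 - 516/336 = -0.535714.
Step 4: Under H0, t = rho * sqrt((n-2)/(1-rho^2)) = -1.4186 ~ t(5).
Step 5: Two-sided p-value from the t-distribution with 5 df = 0.215217.
Step 6: alpha = 0.05. fail to reject H0.

rho = -0.5357, p = 0.215217, fail to reject H0 at alpha = 0.05.


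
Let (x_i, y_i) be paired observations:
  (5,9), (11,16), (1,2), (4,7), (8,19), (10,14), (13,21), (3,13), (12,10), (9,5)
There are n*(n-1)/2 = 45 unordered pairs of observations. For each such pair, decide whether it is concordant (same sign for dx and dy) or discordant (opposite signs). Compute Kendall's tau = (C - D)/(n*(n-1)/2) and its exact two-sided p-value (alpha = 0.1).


Step 1: Enumerate the 45 unordered pairs (i,j) with i<j and classify each by sign(x_j-x_i) * sign(y_j-y_i).
  (1,2):dx=+6,dy=+7->C; (1,3):dx=-4,dy=-7->C; (1,4):dx=-1,dy=-2->C; (1,5):dx=+3,dy=+10->C
  (1,6):dx=+5,dy=+5->C; (1,7):dx=+8,dy=+12->C; (1,8):dx=-2,dy=+4->D; (1,9):dx=+7,dy=+1->C
  (1,10):dx=+4,dy=-4->D; (2,3):dx=-10,dy=-14->C; (2,4):dx=-7,dy=-9->C; (2,5):dx=-3,dy=+3->D
  (2,6):dx=-1,dy=-2->C; (2,7):dx=+2,dy=+5->C; (2,8):dx=-8,dy=-3->C; (2,9):dx=+1,dy=-6->D
  (2,10):dx=-2,dy=-11->C; (3,4):dx=+3,dy=+5->C; (3,5):dx=+7,dy=+17->C; (3,6):dx=+9,dy=+12->C
  (3,7):dx=+12,dy=+19->C; (3,8):dx=+2,dy=+11->C; (3,9):dx=+11,dy=+8->C; (3,10):dx=+8,dy=+3->C
  (4,5):dx=+4,dy=+12->C; (4,6):dx=+6,dy=+7->C; (4,7):dx=+9,dy=+14->C; (4,8):dx=-1,dy=+6->D
  (4,9):dx=+8,dy=+3->C; (4,10):dx=+5,dy=-2->D; (5,6):dx=+2,dy=-5->D; (5,7):dx=+5,dy=+2->C
  (5,8):dx=-5,dy=-6->C; (5,9):dx=+4,dy=-9->D; (5,10):dx=+1,dy=-14->D; (6,7):dx=+3,dy=+7->C
  (6,8):dx=-7,dy=-1->C; (6,9):dx=+2,dy=-4->D; (6,10):dx=-1,dy=-9->C; (7,8):dx=-10,dy=-8->C
  (7,9):dx=-1,dy=-11->C; (7,10):dx=-4,dy=-16->C; (8,9):dx=+9,dy=-3->D; (8,10):dx=+6,dy=-8->D
  (9,10):dx=-3,dy=-5->C
Step 2: C = 33, D = 12, total pairs = 45.
Step 3: tau = (C - D)/(n(n-1)/2) = (33 - 12)/45 = 0.466667.
Step 4: Exact two-sided p-value (enumerate n! = 3628800 permutations of y under H0): p = 0.072550.
Step 5: alpha = 0.1. reject H0.

tau_b = 0.4667 (C=33, D=12), p = 0.072550, reject H0.


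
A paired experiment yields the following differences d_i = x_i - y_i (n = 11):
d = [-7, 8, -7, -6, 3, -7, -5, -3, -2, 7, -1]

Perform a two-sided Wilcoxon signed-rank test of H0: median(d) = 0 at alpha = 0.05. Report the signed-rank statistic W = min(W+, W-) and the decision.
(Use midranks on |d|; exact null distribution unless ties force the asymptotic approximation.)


Step 1: Drop any zero differences (none here) and take |d_i|.
|d| = [7, 8, 7, 6, 3, 7, 5, 3, 2, 7, 1]
Step 2: Midrank |d_i| (ties get averaged ranks).
ranks: |7|->8.5, |8|->11, |7|->8.5, |6|->6, |3|->3.5, |7|->8.5, |5|->5, |3|->3.5, |2|->2, |7|->8.5, |1|->1
Step 3: Attach original signs; sum ranks with positive sign and with negative sign.
W+ = 11 + 3.5 + 8.5 = 23
W- = 8.5 + 8.5 + 6 + 8.5 + 5 + 3.5 + 2 + 1 = 43
(Check: W+ + W- = 66 should equal n(n+1)/2 = 66.)
Step 4: Test statistic W = min(W+, W-) = 23.
Step 5: Ties in |d|, so use the tie-corrected normal approximation.
        E[W] = n(n+1)/4 = 11*12/4 = 33.
        Tie groups: |d|=3 (t=2), |d|=7 (t=4); sum(t^3 - t) = 66.
        Var[W] = n(n+1)(2n+1)/24 - sum(t^3-t)/48 = 3036/24 - 66/48 = 125.125.
        z = (W - E[W]) / sqrt(Var[W]) = (23 - 33) / 11.1859 = -0.8940.
        Two-sided p = 2*Phi(z) = 0.371332.
Step 6: alpha = 0.05. fail to reject H0.

W+ = 23, W- = 43, W = min = 23, p = 0.371332, fail to reject H0.


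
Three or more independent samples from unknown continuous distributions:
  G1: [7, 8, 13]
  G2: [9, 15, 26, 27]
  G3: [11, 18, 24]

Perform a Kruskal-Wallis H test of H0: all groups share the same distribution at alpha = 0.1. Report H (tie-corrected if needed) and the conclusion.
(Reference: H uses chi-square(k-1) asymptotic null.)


Step 1: Combine all N = 10 observations and assign midranks.
sorted (value, group, rank): (7,G1,1), (8,G1,2), (9,G2,3), (11,G3,4), (13,G1,5), (15,G2,6), (18,G3,7), (24,G3,8), (26,G2,9), (27,G2,10)
Step 2: Sum ranks within each group.
R_1 = 8 (n_1 = 3)
R_2 = 28 (n_2 = 4)
R_3 = 19 (n_3 = 3)
Step 3: H = 12/(N(N+1)) * sum(R_i^2/n_i) - 3(N+1)
     = 12/(10*11) * (8^2/3 + 28^2/4 + 19^2/3) - 3*11
     = 0.109091 * 337.667 - 33
     = 3.836364.
Step 4: No ties, so H is used without correction.
Step 5: Under H0, H ~ chi^2(2); p-value = 0.146874.
Step 6: alpha = 0.1. fail to reject H0.

H = 3.8364, df = 2, p = 0.146874, fail to reject H0.


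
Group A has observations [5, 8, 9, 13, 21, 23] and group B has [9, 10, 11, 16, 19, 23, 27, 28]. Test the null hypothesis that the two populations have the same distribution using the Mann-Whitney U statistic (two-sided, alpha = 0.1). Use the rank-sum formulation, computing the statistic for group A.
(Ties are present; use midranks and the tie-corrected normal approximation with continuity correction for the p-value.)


Step 1: Combine and sort all 14 observations; assign midranks.
sorted (value, group): (5,X), (8,X), (9,X), (9,Y), (10,Y), (11,Y), (13,X), (16,Y), (19,Y), (21,X), (23,X), (23,Y), (27,Y), (28,Y)
ranks: 5->1, 8->2, 9->3.5, 9->3.5, 10->5, 11->6, 13->7, 16->8, 19->9, 21->10, 23->11.5, 23->11.5, 27->13, 28->14
Step 2: Rank sum for X: R1 = 1 + 2 + 3.5 + 7 + 10 + 11.5 = 35.
Step 3: U_X = R1 - n1(n1+1)/2 = 35 - 6*7/2 = 35 - 21 = 14.
       U_Y = n1*n2 - U_X = 48 - 14 = 34.
Step 4: Ties are present, so use the tie-corrected normal approximation (with continuity correction) for the p-value.
Step 5: p-value = 0.219016; compare to alpha = 0.1. fail to reject H0.

U_X = 14, p = 0.219016, fail to reject H0 at alpha = 0.1.


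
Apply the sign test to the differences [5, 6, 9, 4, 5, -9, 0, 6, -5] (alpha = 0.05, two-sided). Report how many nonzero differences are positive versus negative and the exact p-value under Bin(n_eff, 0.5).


Step 1: Discard zero differences. Original n = 9; n_eff = number of nonzero differences = 8.
Nonzero differences (with sign): +5, +6, +9, +4, +5, -9, +6, -5
Step 2: Count signs: positive = 6, negative = 2.
Step 3: Under H0: P(positive) = 0.5, so the number of positives S ~ Bin(8, 0.5).
Step 4: Two-sided exact p-value = sum of Bin(8,0.5) probabilities at or below the observed probability = 0.289062.
Step 5: alpha = 0.05. fail to reject H0.

n_eff = 8, pos = 6, neg = 2, p = 0.289062, fail to reject H0.


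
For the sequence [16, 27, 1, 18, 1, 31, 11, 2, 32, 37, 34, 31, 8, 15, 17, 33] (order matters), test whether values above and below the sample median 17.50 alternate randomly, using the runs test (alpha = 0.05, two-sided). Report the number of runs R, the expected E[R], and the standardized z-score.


Step 1: Compute median = 17.50; label A = above, B = below.
Labels in order: BABABABBAAAABBBA  (n_A = 8, n_B = 8)
Step 2: Count runs R = 10.
Step 3: Under H0 (random ordering), E[R] = 2*n_A*n_B/(n_A+n_B) + 1 = 2*8*8/16 + 1 = 9.0000.
        Var[R] = 2*n_A*n_B*(2*n_A*n_B - n_A - n_B) / ((n_A+n_B)^2 * (n_A+n_B-1)) = 14336/3840 = 3.7333.
        SD[R] = 1.9322.
Step 4: Continuity-corrected z = (R - 0.5 - E[R]) / SD[R] = (10 - 0.5 - 9.0000) / 1.9322 = 0.2588.
Step 5: Two-sided p-value via normal approximation = 2*(1 - Phi(|z|)) = 0.795809.
Step 6: alpha = 0.05. fail to reject H0.

R = 10, z = 0.2588, p = 0.795809, fail to reject H0.


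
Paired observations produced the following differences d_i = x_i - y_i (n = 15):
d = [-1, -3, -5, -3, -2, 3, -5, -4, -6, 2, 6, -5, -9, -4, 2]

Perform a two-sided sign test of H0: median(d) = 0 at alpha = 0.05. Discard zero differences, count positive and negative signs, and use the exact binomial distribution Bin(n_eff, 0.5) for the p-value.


Step 1: Discard zero differences. Original n = 15; n_eff = number of nonzero differences = 15.
Nonzero differences (with sign): -1, -3, -5, -3, -2, +3, -5, -4, -6, +2, +6, -5, -9, -4, +2
Step 2: Count signs: positive = 4, negative = 11.
Step 3: Under H0: P(positive) = 0.5, so the number of positives S ~ Bin(15, 0.5).
Step 4: Two-sided exact p-value = sum of Bin(15,0.5) probabilities at or below the observed probability = 0.118469.
Step 5: alpha = 0.05. fail to reject H0.

n_eff = 15, pos = 4, neg = 11, p = 0.118469, fail to reject H0.


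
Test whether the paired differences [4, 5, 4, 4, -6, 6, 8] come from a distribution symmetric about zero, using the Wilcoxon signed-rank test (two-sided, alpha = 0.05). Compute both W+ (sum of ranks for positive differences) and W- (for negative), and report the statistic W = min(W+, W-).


Step 1: Drop any zero differences (none here) and take |d_i|.
|d| = [4, 5, 4, 4, 6, 6, 8]
Step 2: Midrank |d_i| (ties get averaged ranks).
ranks: |4|->2, |5|->4, |4|->2, |4|->2, |6|->5.5, |6|->5.5, |8|->7
Step 3: Attach original signs; sum ranks with positive sign and with negative sign.
W+ = 2 + 4 + 2 + 2 + 5.5 + 7 = 22.5
W- = 5.5 = 5.5
(Check: W+ + W- = 28 should equal n(n+1)/2 = 28.)
Step 4: Test statistic W = min(W+, W-) = 5.5.
Step 5: Ties in |d|, so use the tie-corrected normal approximation.
        E[W] = n(n+1)/4 = 7*8/4 = 14.
        Tie groups: |d|=4 (t=3), |d|=6 (t=2); sum(t^3 - t) = 30.
        Var[W] = n(n+1)(2n+1)/24 - sum(t^3-t)/48 = 840/24 - 30/48 = 34.375.
        z = (W - E[W]) / sqrt(Var[W]) = (5.5 - 14) / 5.8630 = -1.4498.
        Two-sided p = 2*Phi(z) = 0.147124.
Step 6: alpha = 0.05. fail to reject H0.

W+ = 22.5, W- = 5.5, W = min = 5.5, p = 0.147124, fail to reject H0.


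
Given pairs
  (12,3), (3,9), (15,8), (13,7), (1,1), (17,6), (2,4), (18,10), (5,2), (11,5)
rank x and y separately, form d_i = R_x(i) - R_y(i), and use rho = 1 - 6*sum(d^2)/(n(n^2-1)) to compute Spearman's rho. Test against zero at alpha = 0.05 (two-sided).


Step 1: Rank x and y separately (midranks; no ties here).
rank(x): 12->6, 3->3, 15->8, 13->7, 1->1, 17->9, 2->2, 18->10, 5->4, 11->5
rank(y): 3->3, 9->9, 8->8, 7->7, 1->1, 6->6, 4->4, 10->10, 2->2, 5->5
Step 2: d_i = R_x(i) - R_y(i); compute d_i^2.
  (6-3)^2=9, (3-9)^2=36, (8-8)^2=0, (7-7)^2=0, (1-1)^2=0, (9-6)^2=9, (2-4)^2=4, (10-10)^2=0, (4-2)^2=4, (5-5)^2=0
sum(d^2) = 62.
Step 3: rho = 1 - 6*62 / (10*(10^2 - 1)) = 1 - 372/990 = 0.624242.
Step 4: Under H0, t = rho * sqrt((n-2)/(1-rho^2)) = 2.2601 ~ t(8).
Step 5: Two-sided p-value from the t-distribution with 8 df = 0.053718.
Step 6: alpha = 0.05. fail to reject H0.

rho = 0.6242, p = 0.053718, fail to reject H0 at alpha = 0.05.


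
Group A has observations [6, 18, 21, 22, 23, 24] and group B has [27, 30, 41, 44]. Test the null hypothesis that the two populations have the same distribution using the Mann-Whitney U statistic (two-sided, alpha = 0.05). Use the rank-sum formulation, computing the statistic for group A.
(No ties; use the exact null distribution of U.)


Step 1: Combine and sort all 10 observations; assign midranks.
sorted (value, group): (6,X), (18,X), (21,X), (22,X), (23,X), (24,X), (27,Y), (30,Y), (41,Y), (44,Y)
ranks: 6->1, 18->2, 21->3, 22->4, 23->5, 24->6, 27->7, 30->8, 41->9, 44->10
Step 2: Rank sum for X: R1 = 1 + 2 + 3 + 4 + 5 + 6 = 21.
Step 3: U_X = R1 - n1(n1+1)/2 = 21 - 6*7/2 = 21 - 21 = 0.
       U_Y = n1*n2 - U_X = 24 - 0 = 24.
Step 4: No ties, so the exact null distribution of U (based on enumerating the C(10,6) = 210 equally likely rank assignments) gives the two-sided p-value.
Step 5: p-value = 0.009524; compare to alpha = 0.05. reject H0.

U_X = 0, p = 0.009524, reject H0 at alpha = 0.05.


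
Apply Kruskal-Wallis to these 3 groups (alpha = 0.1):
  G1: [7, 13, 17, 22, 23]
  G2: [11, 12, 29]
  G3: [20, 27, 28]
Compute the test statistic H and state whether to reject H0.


Step 1: Combine all N = 11 observations and assign midranks.
sorted (value, group, rank): (7,G1,1), (11,G2,2), (12,G2,3), (13,G1,4), (17,G1,5), (20,G3,6), (22,G1,7), (23,G1,8), (27,G3,9), (28,G3,10), (29,G2,11)
Step 2: Sum ranks within each group.
R_1 = 25 (n_1 = 5)
R_2 = 16 (n_2 = 3)
R_3 = 25 (n_3 = 3)
Step 3: H = 12/(N(N+1)) * sum(R_i^2/n_i) - 3(N+1)
     = 12/(11*12) * (25^2/5 + 16^2/3 + 25^2/3) - 3*12
     = 0.090909 * 418.667 - 36
     = 2.060606.
Step 4: No ties, so H is used without correction.
Step 5: Under H0, H ~ chi^2(2); p-value = 0.356899.
Step 6: alpha = 0.1. fail to reject H0.

H = 2.0606, df = 2, p = 0.356899, fail to reject H0.


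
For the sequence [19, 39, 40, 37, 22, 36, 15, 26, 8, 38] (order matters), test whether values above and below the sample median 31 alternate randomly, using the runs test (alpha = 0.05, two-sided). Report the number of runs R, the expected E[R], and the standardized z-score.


Step 1: Compute median = 31; label A = above, B = below.
Labels in order: BAAABABBBA  (n_A = 5, n_B = 5)
Step 2: Count runs R = 6.
Step 3: Under H0 (random ordering), E[R] = 2*n_A*n_B/(n_A+n_B) + 1 = 2*5*5/10 + 1 = 6.0000.
        Var[R] = 2*n_A*n_B*(2*n_A*n_B - n_A - n_B) / ((n_A+n_B)^2 * (n_A+n_B-1)) = 2000/900 = 2.2222.
        SD[R] = 1.4907.
Step 4: R = E[R], so z = 0 with no continuity correction.
Step 5: Two-sided p-value via normal approximation = 2*(1 - Phi(|z|)) = 1.000000.
Step 6: alpha = 0.05. fail to reject H0.

R = 6, z = 0.0000, p = 1.000000, fail to reject H0.


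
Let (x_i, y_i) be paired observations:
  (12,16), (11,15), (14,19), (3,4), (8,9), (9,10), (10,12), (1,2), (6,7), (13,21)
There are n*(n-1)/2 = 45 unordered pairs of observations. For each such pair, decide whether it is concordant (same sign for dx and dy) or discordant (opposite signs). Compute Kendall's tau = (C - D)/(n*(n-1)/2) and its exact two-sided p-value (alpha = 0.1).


Step 1: Enumerate the 45 unordered pairs (i,j) with i<j and classify each by sign(x_j-x_i) * sign(y_j-y_i).
  (1,2):dx=-1,dy=-1->C; (1,3):dx=+2,dy=+3->C; (1,4):dx=-9,dy=-12->C; (1,5):dx=-4,dy=-7->C
  (1,6):dx=-3,dy=-6->C; (1,7):dx=-2,dy=-4->C; (1,8):dx=-11,dy=-14->C; (1,9):dx=-6,dy=-9->C
  (1,10):dx=+1,dy=+5->C; (2,3):dx=+3,dy=+4->C; (2,4):dx=-8,dy=-11->C; (2,5):dx=-3,dy=-6->C
  (2,6):dx=-2,dy=-5->C; (2,7):dx=-1,dy=-3->C; (2,8):dx=-10,dy=-13->C; (2,9):dx=-5,dy=-8->C
  (2,10):dx=+2,dy=+6->C; (3,4):dx=-11,dy=-15->C; (3,5):dx=-6,dy=-10->C; (3,6):dx=-5,dy=-9->C
  (3,7):dx=-4,dy=-7->C; (3,8):dx=-13,dy=-17->C; (3,9):dx=-8,dy=-12->C; (3,10):dx=-1,dy=+2->D
  (4,5):dx=+5,dy=+5->C; (4,6):dx=+6,dy=+6->C; (4,7):dx=+7,dy=+8->C; (4,8):dx=-2,dy=-2->C
  (4,9):dx=+3,dy=+3->C; (4,10):dx=+10,dy=+17->C; (5,6):dx=+1,dy=+1->C; (5,7):dx=+2,dy=+3->C
  (5,8):dx=-7,dy=-7->C; (5,9):dx=-2,dy=-2->C; (5,10):dx=+5,dy=+12->C; (6,7):dx=+1,dy=+2->C
  (6,8):dx=-8,dy=-8->C; (6,9):dx=-3,dy=-3->C; (6,10):dx=+4,dy=+11->C; (7,8):dx=-9,dy=-10->C
  (7,9):dx=-4,dy=-5->C; (7,10):dx=+3,dy=+9->C; (8,9):dx=+5,dy=+5->C; (8,10):dx=+12,dy=+19->C
  (9,10):dx=+7,dy=+14->C
Step 2: C = 44, D = 1, total pairs = 45.
Step 3: tau = (C - D)/(n(n-1)/2) = (44 - 1)/45 = 0.955556.
Step 4: Exact two-sided p-value (enumerate n! = 3628800 permutations of y under H0): p = 0.000006.
Step 5: alpha = 0.1. reject H0.

tau_b = 0.9556 (C=44, D=1), p = 0.000006, reject H0.


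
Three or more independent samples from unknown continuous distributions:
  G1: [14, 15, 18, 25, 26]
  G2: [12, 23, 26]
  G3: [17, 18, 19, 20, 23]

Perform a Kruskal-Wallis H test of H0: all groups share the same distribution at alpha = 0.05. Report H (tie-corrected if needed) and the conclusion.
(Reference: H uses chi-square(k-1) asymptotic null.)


Step 1: Combine all N = 13 observations and assign midranks.
sorted (value, group, rank): (12,G2,1), (14,G1,2), (15,G1,3), (17,G3,4), (18,G1,5.5), (18,G3,5.5), (19,G3,7), (20,G3,8), (23,G2,9.5), (23,G3,9.5), (25,G1,11), (26,G1,12.5), (26,G2,12.5)
Step 2: Sum ranks within each group.
R_1 = 34 (n_1 = 5)
R_2 = 23 (n_2 = 3)
R_3 = 34 (n_3 = 5)
Step 3: H = 12/(N(N+1)) * sum(R_i^2/n_i) - 3(N+1)
     = 12/(13*14) * (34^2/5 + 23^2/3 + 34^2/5) - 3*14
     = 0.065934 * 638.733 - 42
     = 0.114286.
Step 4: Ties present; correction factor C = 1 - 18/(13^3 - 13) = 0.991758. Corrected H = 0.114286 / 0.991758 = 0.115235.
Step 5: Under H0, H ~ chi^2(2); p-value = 0.944011.
Step 6: alpha = 0.05. fail to reject H0.

H = 0.1152, df = 2, p = 0.944011, fail to reject H0.


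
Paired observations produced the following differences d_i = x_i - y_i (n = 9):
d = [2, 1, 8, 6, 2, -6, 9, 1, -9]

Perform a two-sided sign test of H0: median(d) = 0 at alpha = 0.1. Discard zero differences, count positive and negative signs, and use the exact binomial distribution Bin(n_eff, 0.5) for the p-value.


Step 1: Discard zero differences. Original n = 9; n_eff = number of nonzero differences = 9.
Nonzero differences (with sign): +2, +1, +8, +6, +2, -6, +9, +1, -9
Step 2: Count signs: positive = 7, negative = 2.
Step 3: Under H0: P(positive) = 0.5, so the number of positives S ~ Bin(9, 0.5).
Step 4: Two-sided exact p-value = sum of Bin(9,0.5) probabilities at or below the observed probability = 0.179688.
Step 5: alpha = 0.1. fail to reject H0.

n_eff = 9, pos = 7, neg = 2, p = 0.179688, fail to reject H0.


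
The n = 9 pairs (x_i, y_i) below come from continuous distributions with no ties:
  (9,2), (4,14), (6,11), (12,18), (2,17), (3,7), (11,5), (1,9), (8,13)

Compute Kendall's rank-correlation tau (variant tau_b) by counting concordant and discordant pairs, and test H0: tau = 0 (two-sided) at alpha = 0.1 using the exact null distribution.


Step 1: Enumerate the 36 unordered pairs (i,j) with i<j and classify each by sign(x_j-x_i) * sign(y_j-y_i).
  (1,2):dx=-5,dy=+12->D; (1,3):dx=-3,dy=+9->D; (1,4):dx=+3,dy=+16->C; (1,5):dx=-7,dy=+15->D
  (1,6):dx=-6,dy=+5->D; (1,7):dx=+2,dy=+3->C; (1,8):dx=-8,dy=+7->D; (1,9):dx=-1,dy=+11->D
  (2,3):dx=+2,dy=-3->D; (2,4):dx=+8,dy=+4->C; (2,5):dx=-2,dy=+3->D; (2,6):dx=-1,dy=-7->C
  (2,7):dx=+7,dy=-9->D; (2,8):dx=-3,dy=-5->C; (2,9):dx=+4,dy=-1->D; (3,4):dx=+6,dy=+7->C
  (3,5):dx=-4,dy=+6->D; (3,6):dx=-3,dy=-4->C; (3,7):dx=+5,dy=-6->D; (3,8):dx=-5,dy=-2->C
  (3,9):dx=+2,dy=+2->C; (4,5):dx=-10,dy=-1->C; (4,6):dx=-9,dy=-11->C; (4,7):dx=-1,dy=-13->C
  (4,8):dx=-11,dy=-9->C; (4,9):dx=-4,dy=-5->C; (5,6):dx=+1,dy=-10->D; (5,7):dx=+9,dy=-12->D
  (5,8):dx=-1,dy=-8->C; (5,9):dx=+6,dy=-4->D; (6,7):dx=+8,dy=-2->D; (6,8):dx=-2,dy=+2->D
  (6,9):dx=+5,dy=+6->C; (7,8):dx=-10,dy=+4->D; (7,9):dx=-3,dy=+8->D; (8,9):dx=+7,dy=+4->C
Step 2: C = 17, D = 19, total pairs = 36.
Step 3: tau = (C - D)/(n(n-1)/2) = (17 - 19)/36 = -0.055556.
Step 4: Exact two-sided p-value (enumerate n! = 362880 permutations of y under H0): p = 0.919455.
Step 5: alpha = 0.1. fail to reject H0.

tau_b = -0.0556 (C=17, D=19), p = 0.919455, fail to reject H0.


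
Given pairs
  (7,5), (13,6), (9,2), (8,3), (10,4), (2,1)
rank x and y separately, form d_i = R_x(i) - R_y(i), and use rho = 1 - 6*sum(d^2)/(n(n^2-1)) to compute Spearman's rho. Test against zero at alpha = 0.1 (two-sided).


Step 1: Rank x and y separately (midranks; no ties here).
rank(x): 7->2, 13->6, 9->4, 8->3, 10->5, 2->1
rank(y): 5->5, 6->6, 2->2, 3->3, 4->4, 1->1
Step 2: d_i = R_x(i) - R_y(i); compute d_i^2.
  (2-5)^2=9, (6-6)^2=0, (4-2)^2=4, (3-3)^2=0, (5-4)^2=1, (1-1)^2=0
sum(d^2) = 14.
Step 3: rho = 1 - 6*14 / (6*(6^2 - 1)) = 1 - 84/210 = 0.600000.
Step 4: Under H0, t = rho * sqrt((n-2)/(1-rho^2)) = 1.5000 ~ t(4).
Step 5: Two-sided p-value from the t-distribution with 4 df = 0.208000.
Step 6: alpha = 0.1. fail to reject H0.

rho = 0.6000, p = 0.208000, fail to reject H0 at alpha = 0.1.


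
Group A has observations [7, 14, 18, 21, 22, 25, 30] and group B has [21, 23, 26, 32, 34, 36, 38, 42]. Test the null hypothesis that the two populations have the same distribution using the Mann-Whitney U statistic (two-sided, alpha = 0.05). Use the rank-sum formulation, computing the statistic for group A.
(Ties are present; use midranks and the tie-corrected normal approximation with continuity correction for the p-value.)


Step 1: Combine and sort all 15 observations; assign midranks.
sorted (value, group): (7,X), (14,X), (18,X), (21,X), (21,Y), (22,X), (23,Y), (25,X), (26,Y), (30,X), (32,Y), (34,Y), (36,Y), (38,Y), (42,Y)
ranks: 7->1, 14->2, 18->3, 21->4.5, 21->4.5, 22->6, 23->7, 25->8, 26->9, 30->10, 32->11, 34->12, 36->13, 38->14, 42->15
Step 2: Rank sum for X: R1 = 1 + 2 + 3 + 4.5 + 6 + 8 + 10 = 34.5.
Step 3: U_X = R1 - n1(n1+1)/2 = 34.5 - 7*8/2 = 34.5 - 28 = 6.5.
       U_Y = n1*n2 - U_X = 56 - 6.5 = 49.5.
Step 4: Ties are present, so use the tie-corrected normal approximation (with continuity correction) for the p-value.
Step 5: p-value = 0.014997; compare to alpha = 0.05. reject H0.

U_X = 6.5, p = 0.014997, reject H0 at alpha = 0.05.


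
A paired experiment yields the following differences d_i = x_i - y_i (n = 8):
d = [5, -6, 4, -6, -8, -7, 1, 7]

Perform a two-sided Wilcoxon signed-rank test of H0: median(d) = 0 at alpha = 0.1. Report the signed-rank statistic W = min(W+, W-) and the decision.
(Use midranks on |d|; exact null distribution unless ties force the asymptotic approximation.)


Step 1: Drop any zero differences (none here) and take |d_i|.
|d| = [5, 6, 4, 6, 8, 7, 1, 7]
Step 2: Midrank |d_i| (ties get averaged ranks).
ranks: |5|->3, |6|->4.5, |4|->2, |6|->4.5, |8|->8, |7|->6.5, |1|->1, |7|->6.5
Step 3: Attach original signs; sum ranks with positive sign and with negative sign.
W+ = 3 + 2 + 1 + 6.5 = 12.5
W- = 4.5 + 4.5 + 8 + 6.5 = 23.5
(Check: W+ + W- = 36 should equal n(n+1)/2 = 36.)
Step 4: Test statistic W = min(W+, W-) = 12.5.
Step 5: Ties in |d|, so use the tie-corrected normal approximation.
        E[W] = n(n+1)/4 = 8*9/4 = 18.
        Tie groups: |d|=6 (t=2), |d|=7 (t=2); sum(t^3 - t) = 12.
        Var[W] = n(n+1)(2n+1)/24 - sum(t^3-t)/48 = 1224/24 - 12/48 = 50.75.
        z = (W - E[W]) / sqrt(Var[W]) = (12.5 - 18) / 7.1239 = -0.7720.
        Two-sided p = 2*Phi(z) = 0.440086.
Step 6: alpha = 0.1. fail to reject H0.

W+ = 12.5, W- = 23.5, W = min = 12.5, p = 0.440086, fail to reject H0.


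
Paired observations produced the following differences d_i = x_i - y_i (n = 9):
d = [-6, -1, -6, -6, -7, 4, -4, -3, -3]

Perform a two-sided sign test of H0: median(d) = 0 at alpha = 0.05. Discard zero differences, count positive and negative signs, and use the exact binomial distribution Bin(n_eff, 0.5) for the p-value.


Step 1: Discard zero differences. Original n = 9; n_eff = number of nonzero differences = 9.
Nonzero differences (with sign): -6, -1, -6, -6, -7, +4, -4, -3, -3
Step 2: Count signs: positive = 1, negative = 8.
Step 3: Under H0: P(positive) = 0.5, so the number of positives S ~ Bin(9, 0.5).
Step 4: Two-sided exact p-value = sum of Bin(9,0.5) probabilities at or below the observed probability = 0.039062.
Step 5: alpha = 0.05. reject H0.

n_eff = 9, pos = 1, neg = 8, p = 0.039062, reject H0.


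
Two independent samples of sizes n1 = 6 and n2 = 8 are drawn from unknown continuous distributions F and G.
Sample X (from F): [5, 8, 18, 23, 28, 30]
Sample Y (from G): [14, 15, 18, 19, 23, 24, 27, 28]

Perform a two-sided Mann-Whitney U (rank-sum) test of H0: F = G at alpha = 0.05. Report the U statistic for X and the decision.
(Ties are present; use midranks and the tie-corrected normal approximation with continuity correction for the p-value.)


Step 1: Combine and sort all 14 observations; assign midranks.
sorted (value, group): (5,X), (8,X), (14,Y), (15,Y), (18,X), (18,Y), (19,Y), (23,X), (23,Y), (24,Y), (27,Y), (28,X), (28,Y), (30,X)
ranks: 5->1, 8->2, 14->3, 15->4, 18->5.5, 18->5.5, 19->7, 23->8.5, 23->8.5, 24->10, 27->11, 28->12.5, 28->12.5, 30->14
Step 2: Rank sum for X: R1 = 1 + 2 + 5.5 + 8.5 + 12.5 + 14 = 43.5.
Step 3: U_X = R1 - n1(n1+1)/2 = 43.5 - 6*7/2 = 43.5 - 21 = 22.5.
       U_Y = n1*n2 - U_X = 48 - 22.5 = 25.5.
Step 4: Ties are present, so use the tie-corrected normal approximation (with continuity correction) for the p-value.
Step 5: p-value = 0.896941; compare to alpha = 0.05. fail to reject H0.

U_X = 22.5, p = 0.896941, fail to reject H0 at alpha = 0.05.


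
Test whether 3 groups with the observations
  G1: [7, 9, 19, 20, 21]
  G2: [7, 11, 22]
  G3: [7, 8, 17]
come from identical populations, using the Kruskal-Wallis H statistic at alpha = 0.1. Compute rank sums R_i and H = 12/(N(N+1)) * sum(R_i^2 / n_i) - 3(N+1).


Step 1: Combine all N = 11 observations and assign midranks.
sorted (value, group, rank): (7,G1,2), (7,G2,2), (7,G3,2), (8,G3,4), (9,G1,5), (11,G2,6), (17,G3,7), (19,G1,8), (20,G1,9), (21,G1,10), (22,G2,11)
Step 2: Sum ranks within each group.
R_1 = 34 (n_1 = 5)
R_2 = 19 (n_2 = 3)
R_3 = 13 (n_3 = 3)
Step 3: H = 12/(N(N+1)) * sum(R_i^2/n_i) - 3(N+1)
     = 12/(11*12) * (34^2/5 + 19^2/3 + 13^2/3) - 3*12
     = 0.090909 * 407.867 - 36
     = 1.078788.
Step 4: Ties present; correction factor C = 1 - 24/(11^3 - 11) = 0.981818. Corrected H = 1.078788 / 0.981818 = 1.098765.
Step 5: Under H0, H ~ chi^2(2); p-value = 0.577306.
Step 6: alpha = 0.1. fail to reject H0.

H = 1.0988, df = 2, p = 0.577306, fail to reject H0.


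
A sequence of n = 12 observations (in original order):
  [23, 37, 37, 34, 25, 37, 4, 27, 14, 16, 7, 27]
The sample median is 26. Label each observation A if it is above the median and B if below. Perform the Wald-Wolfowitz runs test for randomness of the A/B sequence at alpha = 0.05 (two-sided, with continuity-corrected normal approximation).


Step 1: Compute median = 26; label A = above, B = below.
Labels in order: BAAABABABBBA  (n_A = 6, n_B = 6)
Step 2: Count runs R = 8.
Step 3: Under H0 (random ordering), E[R] = 2*n_A*n_B/(n_A+n_B) + 1 = 2*6*6/12 + 1 = 7.0000.
        Var[R] = 2*n_A*n_B*(2*n_A*n_B - n_A - n_B) / ((n_A+n_B)^2 * (n_A+n_B-1)) = 4320/1584 = 2.7273.
        SD[R] = 1.6514.
Step 4: Continuity-corrected z = (R - 0.5 - E[R]) / SD[R] = (8 - 0.5 - 7.0000) / 1.6514 = 0.3028.
Step 5: Two-sided p-value via normal approximation = 2*(1 - Phi(|z|)) = 0.762069.
Step 6: alpha = 0.05. fail to reject H0.

R = 8, z = 0.3028, p = 0.762069, fail to reject H0.


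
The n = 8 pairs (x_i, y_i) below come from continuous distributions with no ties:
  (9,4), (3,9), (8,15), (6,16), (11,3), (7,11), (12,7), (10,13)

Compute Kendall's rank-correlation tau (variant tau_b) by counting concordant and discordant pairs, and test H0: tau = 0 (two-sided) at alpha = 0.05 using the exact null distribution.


Step 1: Enumerate the 28 unordered pairs (i,j) with i<j and classify each by sign(x_j-x_i) * sign(y_j-y_i).
  (1,2):dx=-6,dy=+5->D; (1,3):dx=-1,dy=+11->D; (1,4):dx=-3,dy=+12->D; (1,5):dx=+2,dy=-1->D
  (1,6):dx=-2,dy=+7->D; (1,7):dx=+3,dy=+3->C; (1,8):dx=+1,dy=+9->C; (2,3):dx=+5,dy=+6->C
  (2,4):dx=+3,dy=+7->C; (2,5):dx=+8,dy=-6->D; (2,6):dx=+4,dy=+2->C; (2,7):dx=+9,dy=-2->D
  (2,8):dx=+7,dy=+4->C; (3,4):dx=-2,dy=+1->D; (3,5):dx=+3,dy=-12->D; (3,6):dx=-1,dy=-4->C
  (3,7):dx=+4,dy=-8->D; (3,8):dx=+2,dy=-2->D; (4,5):dx=+5,dy=-13->D; (4,6):dx=+1,dy=-5->D
  (4,7):dx=+6,dy=-9->D; (4,8):dx=+4,dy=-3->D; (5,6):dx=-4,dy=+8->D; (5,7):dx=+1,dy=+4->C
  (5,8):dx=-1,dy=+10->D; (6,7):dx=+5,dy=-4->D; (6,8):dx=+3,dy=+2->C; (7,8):dx=-2,dy=+6->D
Step 2: C = 9, D = 19, total pairs = 28.
Step 3: tau = (C - D)/(n(n-1)/2) = (9 - 19)/28 = -0.357143.
Step 4: Exact two-sided p-value (enumerate n! = 40320 permutations of y under H0): p = 0.275099.
Step 5: alpha = 0.05. fail to reject H0.

tau_b = -0.3571 (C=9, D=19), p = 0.275099, fail to reject H0.


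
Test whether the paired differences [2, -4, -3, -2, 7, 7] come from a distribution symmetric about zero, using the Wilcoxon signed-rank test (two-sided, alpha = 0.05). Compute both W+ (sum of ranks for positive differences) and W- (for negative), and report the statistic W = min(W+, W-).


Step 1: Drop any zero differences (none here) and take |d_i|.
|d| = [2, 4, 3, 2, 7, 7]
Step 2: Midrank |d_i| (ties get averaged ranks).
ranks: |2|->1.5, |4|->4, |3|->3, |2|->1.5, |7|->5.5, |7|->5.5
Step 3: Attach original signs; sum ranks with positive sign and with negative sign.
W+ = 1.5 + 5.5 + 5.5 = 12.5
W- = 4 + 3 + 1.5 = 8.5
(Check: W+ + W- = 21 should equal n(n+1)/2 = 21.)
Step 4: Test statistic W = min(W+, W-) = 8.5.
Step 5: Ties in |d|, so use the tie-corrected normal approximation.
        E[W] = n(n+1)/4 = 6*7/4 = 10.5.
        Tie groups: |d|=2 (t=2), |d|=7 (t=2); sum(t^3 - t) = 12.
        Var[W] = n(n+1)(2n+1)/24 - sum(t^3-t)/48 = 546/24 - 12/48 = 22.5.
        z = (W - E[W]) / sqrt(Var[W]) = (8.5 - 10.5) / 4.7434 = -0.4216.
        Two-sided p = 2*Phi(z) = 0.673290.
Step 6: alpha = 0.05. fail to reject H0.

W+ = 12.5, W- = 8.5, W = min = 8.5, p = 0.673290, fail to reject H0.


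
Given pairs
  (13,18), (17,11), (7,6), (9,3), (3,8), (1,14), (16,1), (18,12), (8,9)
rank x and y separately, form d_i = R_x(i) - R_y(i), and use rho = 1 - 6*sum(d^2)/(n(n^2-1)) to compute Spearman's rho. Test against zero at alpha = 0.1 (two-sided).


Step 1: Rank x and y separately (midranks; no ties here).
rank(x): 13->6, 17->8, 7->3, 9->5, 3->2, 1->1, 16->7, 18->9, 8->4
rank(y): 18->9, 11->6, 6->3, 3->2, 8->4, 14->8, 1->1, 12->7, 9->5
Step 2: d_i = R_x(i) - R_y(i); compute d_i^2.
  (6-9)^2=9, (8-6)^2=4, (3-3)^2=0, (5-2)^2=9, (2-4)^2=4, (1-8)^2=49, (7-1)^2=36, (9-7)^2=4, (4-5)^2=1
sum(d^2) = 116.
Step 3: rho = 1 - 6*116 / (9*(9^2 - 1)) = 1 - 696/720 = 0.033333.
Step 4: Under H0, t = rho * sqrt((n-2)/(1-rho^2)) = 0.0882 ~ t(7).
Step 5: Two-sided p-value from the t-distribution with 7 df = 0.932157.
Step 6: alpha = 0.1. fail to reject H0.

rho = 0.0333, p = 0.932157, fail to reject H0 at alpha = 0.1.


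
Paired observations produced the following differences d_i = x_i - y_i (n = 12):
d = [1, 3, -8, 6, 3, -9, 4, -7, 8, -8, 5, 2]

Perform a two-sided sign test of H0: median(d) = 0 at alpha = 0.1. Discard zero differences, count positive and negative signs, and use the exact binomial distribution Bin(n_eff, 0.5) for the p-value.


Step 1: Discard zero differences. Original n = 12; n_eff = number of nonzero differences = 12.
Nonzero differences (with sign): +1, +3, -8, +6, +3, -9, +4, -7, +8, -8, +5, +2
Step 2: Count signs: positive = 8, negative = 4.
Step 3: Under H0: P(positive) = 0.5, so the number of positives S ~ Bin(12, 0.5).
Step 4: Two-sided exact p-value = sum of Bin(12,0.5) probabilities at or below the observed probability = 0.387695.
Step 5: alpha = 0.1. fail to reject H0.

n_eff = 12, pos = 8, neg = 4, p = 0.387695, fail to reject H0.


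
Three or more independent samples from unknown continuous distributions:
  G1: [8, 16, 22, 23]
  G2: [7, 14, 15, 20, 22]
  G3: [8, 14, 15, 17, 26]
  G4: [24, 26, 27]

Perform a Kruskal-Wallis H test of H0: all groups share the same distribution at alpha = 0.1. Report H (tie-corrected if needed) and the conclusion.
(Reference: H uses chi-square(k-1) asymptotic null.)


Step 1: Combine all N = 17 observations and assign midranks.
sorted (value, group, rank): (7,G2,1), (8,G1,2.5), (8,G3,2.5), (14,G2,4.5), (14,G3,4.5), (15,G2,6.5), (15,G3,6.5), (16,G1,8), (17,G3,9), (20,G2,10), (22,G1,11.5), (22,G2,11.5), (23,G1,13), (24,G4,14), (26,G3,15.5), (26,G4,15.5), (27,G4,17)
Step 2: Sum ranks within each group.
R_1 = 35 (n_1 = 4)
R_2 = 33.5 (n_2 = 5)
R_3 = 38 (n_3 = 5)
R_4 = 46.5 (n_4 = 3)
Step 3: H = 12/(N(N+1)) * sum(R_i^2/n_i) - 3(N+1)
     = 12/(17*18) * (35^2/4 + 33.5^2/5 + 38^2/5 + 46.5^2/3) - 3*18
     = 0.039216 * 1540.25 - 54
     = 6.401961.
Step 4: Ties present; correction factor C = 1 - 30/(17^3 - 17) = 0.993873. Corrected H = 6.401961 / 0.993873 = 6.441430.
Step 5: Under H0, H ~ chi^2(3); p-value = 0.092001.
Step 6: alpha = 0.1. reject H0.

H = 6.4414, df = 3, p = 0.092001, reject H0.


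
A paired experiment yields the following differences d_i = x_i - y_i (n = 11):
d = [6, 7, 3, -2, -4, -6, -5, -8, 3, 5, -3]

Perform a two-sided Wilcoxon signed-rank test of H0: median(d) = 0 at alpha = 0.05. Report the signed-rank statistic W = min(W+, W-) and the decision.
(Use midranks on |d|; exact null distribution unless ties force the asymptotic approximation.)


Step 1: Drop any zero differences (none here) and take |d_i|.
|d| = [6, 7, 3, 2, 4, 6, 5, 8, 3, 5, 3]
Step 2: Midrank |d_i| (ties get averaged ranks).
ranks: |6|->8.5, |7|->10, |3|->3, |2|->1, |4|->5, |6|->8.5, |5|->6.5, |8|->11, |3|->3, |5|->6.5, |3|->3
Step 3: Attach original signs; sum ranks with positive sign and with negative sign.
W+ = 8.5 + 10 + 3 + 3 + 6.5 = 31
W- = 1 + 5 + 8.5 + 6.5 + 11 + 3 = 35
(Check: W+ + W- = 66 should equal n(n+1)/2 = 66.)
Step 4: Test statistic W = min(W+, W-) = 31.
Step 5: Ties in |d|, so use the tie-corrected normal approximation.
        E[W] = n(n+1)/4 = 11*12/4 = 33.
        Tie groups: |d|=3 (t=3), |d|=5 (t=2), |d|=6 (t=2); sum(t^3 - t) = 36.
        Var[W] = n(n+1)(2n+1)/24 - sum(t^3-t)/48 = 3036/24 - 36/48 = 125.75.
        z = (W - E[W]) / sqrt(Var[W]) = (31 - 33) / 11.2138 = -0.1784.
        Two-sided p = 2*Phi(z) = 0.858447.
Step 6: alpha = 0.05. fail to reject H0.

W+ = 31, W- = 35, W = min = 31, p = 0.858447, fail to reject H0.


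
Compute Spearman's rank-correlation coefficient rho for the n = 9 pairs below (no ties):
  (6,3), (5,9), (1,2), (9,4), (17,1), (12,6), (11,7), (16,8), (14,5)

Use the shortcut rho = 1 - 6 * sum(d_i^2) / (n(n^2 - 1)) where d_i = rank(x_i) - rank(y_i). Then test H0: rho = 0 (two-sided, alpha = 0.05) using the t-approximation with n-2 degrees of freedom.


Step 1: Rank x and y separately (midranks; no ties here).
rank(x): 6->3, 5->2, 1->1, 9->4, 17->9, 12->6, 11->5, 16->8, 14->7
rank(y): 3->3, 9->9, 2->2, 4->4, 1->1, 6->6, 7->7, 8->8, 5->5
Step 2: d_i = R_x(i) - R_y(i); compute d_i^2.
  (3-3)^2=0, (2-9)^2=49, (1-2)^2=1, (4-4)^2=0, (9-1)^2=64, (6-6)^2=0, (5-7)^2=4, (8-8)^2=0, (7-5)^2=4
sum(d^2) = 122.
Step 3: rho = 1 - 6*122 / (9*(9^2 - 1)) = 1 - 732/720 = -0.016667.
Step 4: Under H0, t = rho * sqrt((n-2)/(1-rho^2)) = -0.0441 ~ t(7).
Step 5: Two-sided p-value from the t-distribution with 7 df = 0.966055.
Step 6: alpha = 0.05. fail to reject H0.

rho = -0.0167, p = 0.966055, fail to reject H0 at alpha = 0.05.


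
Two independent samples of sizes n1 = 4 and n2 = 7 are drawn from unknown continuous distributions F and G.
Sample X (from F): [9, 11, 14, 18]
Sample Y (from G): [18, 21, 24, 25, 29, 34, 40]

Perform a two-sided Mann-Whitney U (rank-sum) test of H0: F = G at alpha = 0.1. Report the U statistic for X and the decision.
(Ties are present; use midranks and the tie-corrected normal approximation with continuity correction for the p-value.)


Step 1: Combine and sort all 11 observations; assign midranks.
sorted (value, group): (9,X), (11,X), (14,X), (18,X), (18,Y), (21,Y), (24,Y), (25,Y), (29,Y), (34,Y), (40,Y)
ranks: 9->1, 11->2, 14->3, 18->4.5, 18->4.5, 21->6, 24->7, 25->8, 29->9, 34->10, 40->11
Step 2: Rank sum for X: R1 = 1 + 2 + 3 + 4.5 = 10.5.
Step 3: U_X = R1 - n1(n1+1)/2 = 10.5 - 4*5/2 = 10.5 - 10 = 0.5.
       U_Y = n1*n2 - U_X = 28 - 0.5 = 27.5.
Step 4: Ties are present, so use the tie-corrected normal approximation (with continuity correction) for the p-value.
Step 5: p-value = 0.013802; compare to alpha = 0.1. reject H0.

U_X = 0.5, p = 0.013802, reject H0 at alpha = 0.1.


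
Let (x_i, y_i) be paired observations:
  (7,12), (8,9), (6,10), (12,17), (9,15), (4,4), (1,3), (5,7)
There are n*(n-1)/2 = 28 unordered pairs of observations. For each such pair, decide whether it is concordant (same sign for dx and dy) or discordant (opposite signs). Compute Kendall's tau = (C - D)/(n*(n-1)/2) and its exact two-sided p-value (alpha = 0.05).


Step 1: Enumerate the 28 unordered pairs (i,j) with i<j and classify each by sign(x_j-x_i) * sign(y_j-y_i).
  (1,2):dx=+1,dy=-3->D; (1,3):dx=-1,dy=-2->C; (1,4):dx=+5,dy=+5->C; (1,5):dx=+2,dy=+3->C
  (1,6):dx=-3,dy=-8->C; (1,7):dx=-6,dy=-9->C; (1,8):dx=-2,dy=-5->C; (2,3):dx=-2,dy=+1->D
  (2,4):dx=+4,dy=+8->C; (2,5):dx=+1,dy=+6->C; (2,6):dx=-4,dy=-5->C; (2,7):dx=-7,dy=-6->C
  (2,8):dx=-3,dy=-2->C; (3,4):dx=+6,dy=+7->C; (3,5):dx=+3,dy=+5->C; (3,6):dx=-2,dy=-6->C
  (3,7):dx=-5,dy=-7->C; (3,8):dx=-1,dy=-3->C; (4,5):dx=-3,dy=-2->C; (4,6):dx=-8,dy=-13->C
  (4,7):dx=-11,dy=-14->C; (4,8):dx=-7,dy=-10->C; (5,6):dx=-5,dy=-11->C; (5,7):dx=-8,dy=-12->C
  (5,8):dx=-4,dy=-8->C; (6,7):dx=-3,dy=-1->C; (6,8):dx=+1,dy=+3->C; (7,8):dx=+4,dy=+4->C
Step 2: C = 26, D = 2, total pairs = 28.
Step 3: tau = (C - D)/(n(n-1)/2) = (26 - 2)/28 = 0.857143.
Step 4: Exact two-sided p-value (enumerate n! = 40320 permutations of y under H0): p = 0.001736.
Step 5: alpha = 0.05. reject H0.

tau_b = 0.8571 (C=26, D=2), p = 0.001736, reject H0.


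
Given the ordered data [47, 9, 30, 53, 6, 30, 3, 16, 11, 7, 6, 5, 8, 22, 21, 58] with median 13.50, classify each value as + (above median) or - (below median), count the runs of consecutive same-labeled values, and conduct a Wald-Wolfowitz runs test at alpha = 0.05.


Step 1: Compute median = 13.50; label A = above, B = below.
Labels in order: ABAABABABBBBBAAA  (n_A = 8, n_B = 8)
Step 2: Count runs R = 9.
Step 3: Under H0 (random ordering), E[R] = 2*n_A*n_B/(n_A+n_B) + 1 = 2*8*8/16 + 1 = 9.0000.
        Var[R] = 2*n_A*n_B*(2*n_A*n_B - n_A - n_B) / ((n_A+n_B)^2 * (n_A+n_B-1)) = 14336/3840 = 3.7333.
        SD[R] = 1.9322.
Step 4: R = E[R], so z = 0 with no continuity correction.
Step 5: Two-sided p-value via normal approximation = 2*(1 - Phi(|z|)) = 1.000000.
Step 6: alpha = 0.05. fail to reject H0.

R = 9, z = 0.0000, p = 1.000000, fail to reject H0.


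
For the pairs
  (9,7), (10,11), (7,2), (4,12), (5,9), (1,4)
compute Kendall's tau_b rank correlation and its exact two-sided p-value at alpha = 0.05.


Step 1: Enumerate the 15 unordered pairs (i,j) with i<j and classify each by sign(x_j-x_i) * sign(y_j-y_i).
  (1,2):dx=+1,dy=+4->C; (1,3):dx=-2,dy=-5->C; (1,4):dx=-5,dy=+5->D; (1,5):dx=-4,dy=+2->D
  (1,6):dx=-8,dy=-3->C; (2,3):dx=-3,dy=-9->C; (2,4):dx=-6,dy=+1->D; (2,5):dx=-5,dy=-2->C
  (2,6):dx=-9,dy=-7->C; (3,4):dx=-3,dy=+10->D; (3,5):dx=-2,dy=+7->D; (3,6):dx=-6,dy=+2->D
  (4,5):dx=+1,dy=-3->D; (4,6):dx=-3,dy=-8->C; (5,6):dx=-4,dy=-5->C
Step 2: C = 8, D = 7, total pairs = 15.
Step 3: tau = (C - D)/(n(n-1)/2) = (8 - 7)/15 = 0.066667.
Step 4: Exact two-sided p-value (enumerate n! = 720 permutations of y under H0): p = 1.000000.
Step 5: alpha = 0.05. fail to reject H0.

tau_b = 0.0667 (C=8, D=7), p = 1.000000, fail to reject H0.


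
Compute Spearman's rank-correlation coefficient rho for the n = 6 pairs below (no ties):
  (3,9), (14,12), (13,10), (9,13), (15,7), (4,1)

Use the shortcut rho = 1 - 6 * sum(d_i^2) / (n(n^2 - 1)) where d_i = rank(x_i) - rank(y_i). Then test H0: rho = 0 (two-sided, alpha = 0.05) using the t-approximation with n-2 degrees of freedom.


Step 1: Rank x and y separately (midranks; no ties here).
rank(x): 3->1, 14->5, 13->4, 9->3, 15->6, 4->2
rank(y): 9->3, 12->5, 10->4, 13->6, 7->2, 1->1
Step 2: d_i = R_x(i) - R_y(i); compute d_i^2.
  (1-3)^2=4, (5-5)^2=0, (4-4)^2=0, (3-6)^2=9, (6-2)^2=16, (2-1)^2=1
sum(d^2) = 30.
Step 3: rho = 1 - 6*30 / (6*(6^2 - 1)) = 1 - 180/210 = 0.142857.
Step 4: Under H0, t = rho * sqrt((n-2)/(1-rho^2)) = 0.2887 ~ t(4).
Step 5: Two-sided p-value from the t-distribution with 4 df = 0.787172.
Step 6: alpha = 0.05. fail to reject H0.

rho = 0.1429, p = 0.787172, fail to reject H0 at alpha = 0.05.


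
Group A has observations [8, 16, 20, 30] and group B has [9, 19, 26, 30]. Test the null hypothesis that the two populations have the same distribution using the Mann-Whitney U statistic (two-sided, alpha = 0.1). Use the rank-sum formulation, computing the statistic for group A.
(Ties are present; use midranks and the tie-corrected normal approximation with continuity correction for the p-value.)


Step 1: Combine and sort all 8 observations; assign midranks.
sorted (value, group): (8,X), (9,Y), (16,X), (19,Y), (20,X), (26,Y), (30,X), (30,Y)
ranks: 8->1, 9->2, 16->3, 19->4, 20->5, 26->6, 30->7.5, 30->7.5
Step 2: Rank sum for X: R1 = 1 + 3 + 5 + 7.5 = 16.5.
Step 3: U_X = R1 - n1(n1+1)/2 = 16.5 - 4*5/2 = 16.5 - 10 = 6.5.
       U_Y = n1*n2 - U_X = 16 - 6.5 = 9.5.
Step 4: Ties are present, so use the tie-corrected normal approximation (with continuity correction) for the p-value.
Step 5: p-value = 0.771503; compare to alpha = 0.1. fail to reject H0.

U_X = 6.5, p = 0.771503, fail to reject H0 at alpha = 0.1.
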